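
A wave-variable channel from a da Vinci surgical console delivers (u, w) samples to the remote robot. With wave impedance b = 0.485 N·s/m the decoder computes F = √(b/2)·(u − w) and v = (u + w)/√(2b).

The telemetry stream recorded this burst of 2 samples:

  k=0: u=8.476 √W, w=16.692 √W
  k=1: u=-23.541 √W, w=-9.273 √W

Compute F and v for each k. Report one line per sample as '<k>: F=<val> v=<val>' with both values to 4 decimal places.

k=0: u−w=-8.2160, u+w=25.1680; √(b/2)=0.4924, √(2b)=0.9849; F=0.4924×(-8.216)=-4.0459, v=25.1680/0.9849=25.5542
k=1: u−w=-14.2680, u+w=-32.8140; √(b/2)=0.4924, √(2b)=0.9849; F=0.4924×(-14.268)=-7.0262, v=-32.8140/0.9849=-33.3176

0: F=-4.0459 v=25.5542
1: F=-7.0262 v=-33.3176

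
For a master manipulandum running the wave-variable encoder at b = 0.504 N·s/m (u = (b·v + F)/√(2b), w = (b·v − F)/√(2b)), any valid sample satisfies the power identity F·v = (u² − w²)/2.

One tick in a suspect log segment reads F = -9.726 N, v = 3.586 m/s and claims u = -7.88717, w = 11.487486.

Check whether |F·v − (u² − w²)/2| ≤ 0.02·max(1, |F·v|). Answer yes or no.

F·v = (-9.726)×3.586 = -34.877436 W.
(u² − w²)/2 = (62.207451 − 131.962335)/2 = -34.877442 W.
|Δ| = 0.000006;  2% of max(1, |F·v|) = 0.697549.

yes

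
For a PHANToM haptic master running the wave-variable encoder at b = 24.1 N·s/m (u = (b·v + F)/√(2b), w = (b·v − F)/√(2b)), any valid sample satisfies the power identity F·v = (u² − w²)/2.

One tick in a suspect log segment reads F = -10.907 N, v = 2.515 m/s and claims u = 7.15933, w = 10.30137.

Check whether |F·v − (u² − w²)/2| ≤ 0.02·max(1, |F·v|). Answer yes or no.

yes

F·v = (-10.907)×2.515 = -27.43111 W.
(u² − w²)/2 = (51.25601 − 106.11822)/2 = -27.43111 W.
|Δ| = 0.00000;  2% of max(1, |F·v|) = 0.54862.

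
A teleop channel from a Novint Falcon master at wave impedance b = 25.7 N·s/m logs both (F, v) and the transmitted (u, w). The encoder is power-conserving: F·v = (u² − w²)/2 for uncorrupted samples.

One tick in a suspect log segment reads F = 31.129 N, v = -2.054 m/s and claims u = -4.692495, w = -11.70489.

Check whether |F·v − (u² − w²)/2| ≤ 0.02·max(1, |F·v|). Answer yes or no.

no

F·v = 31.129×(-2.054) = -63.938966 W.
(u² − w²)/2 = (22.019509 − 137.004450)/2 = -57.492470 W.
|Δ| = 6.446496;  2% of max(1, |F·v|) = 1.278779.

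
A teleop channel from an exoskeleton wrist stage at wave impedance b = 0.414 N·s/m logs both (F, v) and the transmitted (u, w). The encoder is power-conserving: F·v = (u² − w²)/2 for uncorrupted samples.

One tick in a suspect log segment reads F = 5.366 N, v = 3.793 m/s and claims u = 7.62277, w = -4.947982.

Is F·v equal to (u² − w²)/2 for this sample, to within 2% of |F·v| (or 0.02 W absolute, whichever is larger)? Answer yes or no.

no

F·v = 5.366×3.793 = 20.353238 W.
(u² − w²)/2 = (58.106622 − 24.482526)/2 = 16.812048 W.
|Δ| = 3.541190;  2% of max(1, |F·v|) = 0.407065.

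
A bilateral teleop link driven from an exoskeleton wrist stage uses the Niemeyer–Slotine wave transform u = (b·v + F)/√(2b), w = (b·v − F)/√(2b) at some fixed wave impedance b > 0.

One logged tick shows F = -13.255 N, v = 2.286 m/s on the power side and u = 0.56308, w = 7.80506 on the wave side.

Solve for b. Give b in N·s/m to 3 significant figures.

b = 6.7 N·s/m

u + w = 8.36814;  u + w = √(2b)·v, so √(2b) = 8.36814/2.286 = 3.66060.
b = (√(2b))²/2 = 13.40002/2 = 6.70001.
(Check via u − w = 2F/√(2b): u − w = -7.24198, 2F/√(2b) = -7.24197.)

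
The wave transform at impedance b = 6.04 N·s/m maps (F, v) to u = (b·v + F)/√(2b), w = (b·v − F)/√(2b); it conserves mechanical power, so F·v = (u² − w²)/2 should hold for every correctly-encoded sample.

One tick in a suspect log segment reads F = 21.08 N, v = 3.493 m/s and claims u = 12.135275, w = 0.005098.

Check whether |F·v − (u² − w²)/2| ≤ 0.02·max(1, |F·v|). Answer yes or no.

F·v = 21.08×3.493 = 73.632440 W.
(u² − w²)/2 = (147.264899 − 0.000026)/2 = 73.632437 W.
|Δ| = 0.000003;  2% of max(1, |F·v|) = 1.472649.

yes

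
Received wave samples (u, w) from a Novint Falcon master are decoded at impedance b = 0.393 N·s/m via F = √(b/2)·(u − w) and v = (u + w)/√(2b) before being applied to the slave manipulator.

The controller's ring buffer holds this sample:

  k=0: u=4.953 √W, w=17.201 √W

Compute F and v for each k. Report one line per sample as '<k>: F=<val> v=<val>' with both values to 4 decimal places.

k=0: u−w=-12.2480, u+w=22.1540; √(b/2)=0.4433, √(2b)=0.8866; F=0.4433×(-12.248)=-5.4293, v=22.1540/0.8866=24.9885

0: F=-5.4293 v=24.9885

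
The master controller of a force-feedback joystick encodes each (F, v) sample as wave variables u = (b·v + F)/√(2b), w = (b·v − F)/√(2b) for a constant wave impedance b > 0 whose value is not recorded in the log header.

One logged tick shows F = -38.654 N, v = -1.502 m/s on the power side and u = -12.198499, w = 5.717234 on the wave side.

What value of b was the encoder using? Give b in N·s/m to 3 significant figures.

u + w = -6.481265;  u + w = √(2b)·v, so √(2b) = -6.481265/(-1.502) = 4.315090.
b = (√(2b))²/2 = 18.620001/2 = 9.310000.
(Check via u − w = 2F/√(2b): u − w = -17.915733, 2F/√(2b) = -17.915733.)

b = 9.31 N·s/m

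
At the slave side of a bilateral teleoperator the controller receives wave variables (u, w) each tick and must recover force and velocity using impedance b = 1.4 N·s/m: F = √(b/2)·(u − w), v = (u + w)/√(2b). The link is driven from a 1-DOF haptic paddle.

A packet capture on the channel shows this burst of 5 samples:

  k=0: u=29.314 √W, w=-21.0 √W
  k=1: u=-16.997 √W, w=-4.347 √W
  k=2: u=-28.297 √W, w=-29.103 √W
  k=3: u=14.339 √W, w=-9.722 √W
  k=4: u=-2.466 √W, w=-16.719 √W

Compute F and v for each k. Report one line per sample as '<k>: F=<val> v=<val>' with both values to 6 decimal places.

k=0: u−w=50.314000, u+w=8.314000; √(b/2)=0.836660, √(2b)=1.673320; F=0.836660×50.314=42.095713, v=8.314000/1.673320=4.968565
k=1: u−w=-12.650000, u+w=-21.344000; √(b/2)=0.836660, √(2b)=1.673320; F=0.836660×(-12.65)=-10.583749, v=-21.344000/1.673320=-12.755480
k=2: u−w=0.806000, u+w=-57.400000; √(b/2)=0.836660, √(2b)=1.673320; F=0.836660×0.806=0.674348, v=-57.400000/1.673320=-34.303061
k=3: u−w=24.061000, u+w=4.617000; √(b/2)=0.836660, √(2b)=1.673320; F=0.836660×24.061=20.130877, v=4.617000/1.673320=2.759185
k=4: u−w=14.253000, u+w=-19.185000; √(b/2)=0.836660, √(2b)=1.673320; F=0.836660×14.253=11.924915, v=-19.185000/1.673320=-11.465230

0: F=42.095713 v=4.968565
1: F=-10.583749 v=-12.755480
2: F=0.674348 v=-34.303061
3: F=20.130877 v=2.759185
4: F=11.924915 v=-11.465230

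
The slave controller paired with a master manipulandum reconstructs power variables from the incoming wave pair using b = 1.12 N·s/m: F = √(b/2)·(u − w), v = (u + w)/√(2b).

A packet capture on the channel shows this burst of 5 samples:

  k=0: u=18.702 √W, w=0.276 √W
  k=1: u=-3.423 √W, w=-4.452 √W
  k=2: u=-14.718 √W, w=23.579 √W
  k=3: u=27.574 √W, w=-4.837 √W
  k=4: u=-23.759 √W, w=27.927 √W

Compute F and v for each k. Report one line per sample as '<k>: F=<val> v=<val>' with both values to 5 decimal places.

k=0: u−w=18.42600, u+w=18.97800; √(b/2)=0.74833, √(2b)=1.49666; F=0.74833×18.426=13.78876, v=18.97800/1.49666=12.68021
k=1: u−w=1.02900, u+w=-7.87500; √(b/2)=0.74833, √(2b)=1.49666; F=0.74833×1.029=0.77003, v=-7.87500/1.49666=-5.26171
k=2: u−w=-38.29700, u+w=8.86100; √(b/2)=0.74833, √(2b)=1.49666; F=0.74833×(-38.297)=-28.65885, v=8.86100/1.49666=5.92050
k=3: u−w=32.41100, u+w=22.73700; √(b/2)=0.74833, √(2b)=1.49666; F=0.74833×32.411=24.25417, v=22.73700/1.49666=15.19180
k=4: u−w=-51.68600, u+w=4.16800; √(b/2)=0.74833, √(2b)=1.49666; F=0.74833×(-51.686)=-38.67826, v=4.16800/1.49666=2.78486

0: F=13.78876 v=12.68021
1: F=0.77003 v=-5.26171
2: F=-28.65885 v=5.92050
3: F=24.25417 v=15.19180
4: F=-38.67826 v=2.78486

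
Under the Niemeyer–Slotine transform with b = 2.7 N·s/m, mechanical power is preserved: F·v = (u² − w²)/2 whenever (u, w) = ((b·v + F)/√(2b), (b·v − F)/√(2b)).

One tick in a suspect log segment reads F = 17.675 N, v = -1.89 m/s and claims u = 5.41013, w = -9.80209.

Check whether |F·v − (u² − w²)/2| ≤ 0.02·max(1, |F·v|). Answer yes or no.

yes

F·v = 17.675×(-1.89) = -33.4057 W.
(u² − w²)/2 = (29.2695 − 96.0810)/2 = -33.4057 W.
|Δ| = 0.0000;  2% of max(1, |F·v|) = 0.6681.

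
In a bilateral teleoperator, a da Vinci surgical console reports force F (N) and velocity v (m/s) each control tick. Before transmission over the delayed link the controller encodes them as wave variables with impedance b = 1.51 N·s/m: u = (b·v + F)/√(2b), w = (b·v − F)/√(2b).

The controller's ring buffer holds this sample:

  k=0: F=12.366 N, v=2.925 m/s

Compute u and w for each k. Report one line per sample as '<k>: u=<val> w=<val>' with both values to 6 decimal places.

0: u=9.657387 w=-4.574279

k=0: b·v=1.51×2.925=4.416750; √(2b)=1.737815; u=(4.416750+12.366)/1.737815=9.657387, w=(4.416750−12.366)/1.737815=-4.574279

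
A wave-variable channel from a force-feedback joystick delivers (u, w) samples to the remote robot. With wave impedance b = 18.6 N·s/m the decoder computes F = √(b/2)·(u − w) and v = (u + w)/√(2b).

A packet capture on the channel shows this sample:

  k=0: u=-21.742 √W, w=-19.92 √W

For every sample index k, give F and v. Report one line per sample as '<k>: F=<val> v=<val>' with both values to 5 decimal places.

0: F=-5.55635 v=-6.83075

k=0: u−w=-1.82200, u+w=-41.66200; √(b/2)=3.04959, √(2b)=6.09918; F=3.04959×(-1.822)=-5.55635, v=-41.66200/6.09918=-6.83075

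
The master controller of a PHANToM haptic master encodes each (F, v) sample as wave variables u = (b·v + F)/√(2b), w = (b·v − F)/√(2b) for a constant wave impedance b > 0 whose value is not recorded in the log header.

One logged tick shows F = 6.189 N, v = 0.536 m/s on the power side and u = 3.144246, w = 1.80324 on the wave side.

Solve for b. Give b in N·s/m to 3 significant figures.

u + w = 4.947486;  u + w = √(2b)·v, so √(2b) = 4.947486/0.536 = 9.230384.
b = (√(2b))²/2 = 85.199995/2 = 42.599997.
(Check via u − w = 2F/√(2b): u − w = 1.341006, 2F/√(2b) = 1.341006.)

b = 42.6 N·s/m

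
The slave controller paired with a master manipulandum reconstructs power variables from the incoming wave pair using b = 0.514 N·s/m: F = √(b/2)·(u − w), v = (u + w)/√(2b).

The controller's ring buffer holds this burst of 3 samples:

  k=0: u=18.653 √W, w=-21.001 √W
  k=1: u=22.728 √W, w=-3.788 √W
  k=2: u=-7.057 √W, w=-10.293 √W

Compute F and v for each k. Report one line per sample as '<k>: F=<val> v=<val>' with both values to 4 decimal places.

0: F=20.1027 v=-2.3158
1: F=13.4423 v=18.6803
2: F=1.6405 v=-17.1121

k=0: u−w=39.6540, u+w=-2.3480; √(b/2)=0.5070, √(2b)=1.0139; F=0.5070×39.654=20.1027, v=-2.3480/1.0139=-2.3158
k=1: u−w=26.5160, u+w=18.9400; √(b/2)=0.5070, √(2b)=1.0139; F=0.5070×26.516=13.4423, v=18.9400/1.0139=18.6803
k=2: u−w=3.2360, u+w=-17.3500; √(b/2)=0.5070, √(2b)=1.0139; F=0.5070×3.236=1.6405, v=-17.3500/1.0139=-17.1121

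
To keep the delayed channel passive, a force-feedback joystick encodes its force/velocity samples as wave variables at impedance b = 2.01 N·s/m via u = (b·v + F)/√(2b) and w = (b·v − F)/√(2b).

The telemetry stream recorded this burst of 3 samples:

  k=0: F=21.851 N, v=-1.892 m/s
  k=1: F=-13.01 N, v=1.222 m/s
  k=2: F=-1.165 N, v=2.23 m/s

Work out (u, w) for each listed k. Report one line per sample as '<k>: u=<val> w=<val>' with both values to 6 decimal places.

0: u=9.001564 w=-12.795012
1: u=-5.263747 w=7.713849
2: u=1.654519 w=2.816617

k=0: b·v=2.01×(-1.892)=-3.802920; √(2b)=2.004994; u=(-3.802920+21.851)/2.004994=9.001564, w=(-3.802920−21.851)/2.004994=-12.795012
k=1: b·v=2.01×1.222=2.456220; √(2b)=2.004994; u=(2.456220+(-13.01))/2.004994=-5.263747, w=(2.456220−(-13.01))/2.004994=7.713849
k=2: b·v=2.01×2.23=4.482300; √(2b)=2.004994; u=(4.482300+(-1.165))/2.004994=1.654519, w=(4.482300−(-1.165))/2.004994=2.816617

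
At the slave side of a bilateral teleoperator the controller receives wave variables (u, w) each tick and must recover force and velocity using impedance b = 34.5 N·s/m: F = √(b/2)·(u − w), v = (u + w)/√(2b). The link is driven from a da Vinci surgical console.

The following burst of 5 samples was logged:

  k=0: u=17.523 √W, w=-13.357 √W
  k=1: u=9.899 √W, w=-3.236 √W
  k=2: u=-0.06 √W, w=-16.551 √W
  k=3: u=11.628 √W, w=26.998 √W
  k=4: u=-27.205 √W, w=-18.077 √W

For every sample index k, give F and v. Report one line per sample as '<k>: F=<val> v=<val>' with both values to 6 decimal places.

0: F=128.254272 v=0.501527
1: F=54.553752 v=0.802131
2: F=68.492267 v=-1.999729
3: F=-63.836404 v=4.650024
4: F=-37.911431 v=-5.451312

k=0: u−w=30.880000, u+w=4.166000; √(b/2)=4.153312, √(2b)=8.306624; F=4.153312×30.88=128.254272, v=4.166000/8.306624=0.501527
k=1: u−w=13.135000, u+w=6.663000; √(b/2)=4.153312, √(2b)=8.306624; F=4.153312×13.135=54.553752, v=6.663000/8.306624=0.802131
k=2: u−w=16.491000, u+w=-16.611000; √(b/2)=4.153312, √(2b)=8.306624; F=4.153312×16.491=68.492267, v=-16.611000/8.306624=-1.999729
k=3: u−w=-15.370000, u+w=38.626000; √(b/2)=4.153312, √(2b)=8.306624; F=4.153312×(-15.37)=-63.836404, v=38.626000/8.306624=4.650024
k=4: u−w=-9.128000, u+w=-45.282000; √(b/2)=4.153312, √(2b)=8.306624; F=4.153312×(-9.128)=-37.911431, v=-45.282000/8.306624=-5.451312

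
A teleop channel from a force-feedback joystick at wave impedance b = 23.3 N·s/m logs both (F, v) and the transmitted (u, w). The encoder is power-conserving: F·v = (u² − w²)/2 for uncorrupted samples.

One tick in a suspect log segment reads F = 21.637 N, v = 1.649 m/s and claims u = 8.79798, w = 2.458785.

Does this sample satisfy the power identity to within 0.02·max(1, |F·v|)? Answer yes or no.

yes

F·v = 21.637×1.649 = 35.679413 W.
(u² − w²)/2 = (77.404452 − 6.045624)/2 = 35.679414 W.
|Δ| = 0.000001;  2% of max(1, |F·v|) = 0.713588.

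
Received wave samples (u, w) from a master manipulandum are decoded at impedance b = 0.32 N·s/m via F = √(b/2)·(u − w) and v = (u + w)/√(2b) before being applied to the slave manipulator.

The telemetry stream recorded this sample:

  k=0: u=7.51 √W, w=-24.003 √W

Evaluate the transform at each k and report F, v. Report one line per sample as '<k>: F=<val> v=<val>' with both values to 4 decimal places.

k=0: u−w=31.5130, u+w=-16.4930; √(b/2)=0.4000, √(2b)=0.8000; F=0.4000×31.513=12.6052, v=-16.4930/0.8000=-20.6163

0: F=12.6052 v=-20.6163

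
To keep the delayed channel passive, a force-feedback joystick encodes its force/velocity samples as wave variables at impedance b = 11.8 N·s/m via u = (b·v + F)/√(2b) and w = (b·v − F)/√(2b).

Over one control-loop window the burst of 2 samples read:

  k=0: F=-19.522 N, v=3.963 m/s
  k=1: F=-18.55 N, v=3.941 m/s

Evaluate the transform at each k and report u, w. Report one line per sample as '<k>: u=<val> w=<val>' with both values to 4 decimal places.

k=0: b·v=11.8×3.963=46.7634; √(2b)=4.8580; u=(46.7634+(-19.522))/4.8580=5.6076, w=(46.7634−(-19.522))/4.8580=13.6446
k=1: b·v=11.8×3.941=46.5038; √(2b)=4.8580; u=(46.5038+(-18.55))/4.8580=5.7542, w=(46.5038−(-18.55))/4.8580=13.3911

0: u=5.6076 w=13.6446
1: u=5.7542 w=13.3911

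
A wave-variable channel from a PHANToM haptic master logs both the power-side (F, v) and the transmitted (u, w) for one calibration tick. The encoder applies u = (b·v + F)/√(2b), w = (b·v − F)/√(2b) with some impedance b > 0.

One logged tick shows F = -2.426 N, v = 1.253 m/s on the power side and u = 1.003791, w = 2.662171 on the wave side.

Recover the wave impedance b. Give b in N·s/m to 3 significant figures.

b = 4.28 N·s/m

u + w = 3.665962;  u + w = √(2b)·v, so √(2b) = 3.665962/1.253 = 2.925748.
b = (√(2b))²/2 = 8.560000/2 = 4.280000.
(Check via u − w = 2F/√(2b): u − w = -1.658380, 2F/√(2b) = -1.658379.)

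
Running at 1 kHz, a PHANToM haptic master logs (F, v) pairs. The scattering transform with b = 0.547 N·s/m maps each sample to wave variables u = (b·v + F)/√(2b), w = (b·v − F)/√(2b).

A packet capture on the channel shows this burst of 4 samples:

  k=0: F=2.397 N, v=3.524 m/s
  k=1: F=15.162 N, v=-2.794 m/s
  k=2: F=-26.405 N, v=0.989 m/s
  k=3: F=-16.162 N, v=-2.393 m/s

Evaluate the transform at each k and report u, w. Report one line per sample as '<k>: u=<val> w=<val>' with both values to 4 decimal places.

k=0: b·v=0.547×3.524=1.9276; √(2b)=1.0459; u=(1.9276+2.397)/1.0459=4.1347, w=(1.9276−2.397)/1.0459=-0.4488
k=1: b·v=0.547×(-2.794)=-1.5283; √(2b)=1.0459; u=(-1.5283+15.162)/1.0459=13.0348, w=(-1.5283−15.162)/1.0459=-15.9572
k=2: b·v=0.547×0.989=0.5410; √(2b)=1.0459; u=(0.5410+(-26.405))/1.0459=-24.7279, w=(0.5410−(-26.405))/1.0459=25.7623
k=3: b·v=0.547×(-2.393)=-1.3090; √(2b)=1.0459; u=(-1.3090+(-16.162))/1.0459=-16.7035, w=(-1.3090−(-16.162))/1.0459=14.2006

0: u=4.1347 w=-0.4488
1: u=13.0348 w=-15.9572
2: u=-24.7279 w=25.7623
3: u=-16.7035 w=14.2006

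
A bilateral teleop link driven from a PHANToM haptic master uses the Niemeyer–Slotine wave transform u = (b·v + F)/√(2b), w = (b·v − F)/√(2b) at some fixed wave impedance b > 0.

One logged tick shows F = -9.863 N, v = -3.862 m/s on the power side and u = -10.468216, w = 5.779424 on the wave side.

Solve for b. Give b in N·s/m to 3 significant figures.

u + w = -4.688792;  u + w = √(2b)·v, so √(2b) = -4.688792/(-3.862) = 1.214084.
b = (√(2b))²/2 = 1.474000/2 = 0.737000.
(Check via u − w = 2F/√(2b): u − w = -16.247640, 2F/√(2b) = -16.247642.)

b = 0.737 N·s/m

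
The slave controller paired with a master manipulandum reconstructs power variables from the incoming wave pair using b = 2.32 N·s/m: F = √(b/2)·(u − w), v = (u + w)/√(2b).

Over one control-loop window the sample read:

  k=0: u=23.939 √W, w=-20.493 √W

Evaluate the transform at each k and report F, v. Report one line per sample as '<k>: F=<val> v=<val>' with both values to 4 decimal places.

k=0: u−w=44.4320, u+w=3.4460; √(b/2)=1.0770, √(2b)=2.1541; F=1.0770×44.432=47.8547, v=3.4460/2.1541=1.5998

0: F=47.8547 v=1.5998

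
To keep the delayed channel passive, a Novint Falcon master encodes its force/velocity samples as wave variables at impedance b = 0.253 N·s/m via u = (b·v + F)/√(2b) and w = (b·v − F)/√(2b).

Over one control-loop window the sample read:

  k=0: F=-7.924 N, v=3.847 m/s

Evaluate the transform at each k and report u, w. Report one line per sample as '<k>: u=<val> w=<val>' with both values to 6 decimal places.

0: u=-9.771334 w=12.507846

k=0: b·v=0.253×3.847=0.973291; √(2b)=0.711337; u=(0.973291+(-7.924))/0.711337=-9.771334, w=(0.973291−(-7.924))/0.711337=12.507846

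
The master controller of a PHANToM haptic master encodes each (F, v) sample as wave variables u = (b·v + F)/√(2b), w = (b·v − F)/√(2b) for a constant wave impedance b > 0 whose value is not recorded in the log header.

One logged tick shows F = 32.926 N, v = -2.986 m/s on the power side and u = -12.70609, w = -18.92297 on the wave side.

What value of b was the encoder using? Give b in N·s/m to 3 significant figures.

u + w = -31.6291;  u + w = √(2b)·v, so √(2b) = -31.6291/(-2.986) = 10.5925.
b = (√(2b))²/2 = 112.2000/2 = 56.1000.
(Check via u − w = 2F/√(2b): u − w = 6.2169, 2F/√(2b) = 6.2169.)

b = 56.1 N·s/m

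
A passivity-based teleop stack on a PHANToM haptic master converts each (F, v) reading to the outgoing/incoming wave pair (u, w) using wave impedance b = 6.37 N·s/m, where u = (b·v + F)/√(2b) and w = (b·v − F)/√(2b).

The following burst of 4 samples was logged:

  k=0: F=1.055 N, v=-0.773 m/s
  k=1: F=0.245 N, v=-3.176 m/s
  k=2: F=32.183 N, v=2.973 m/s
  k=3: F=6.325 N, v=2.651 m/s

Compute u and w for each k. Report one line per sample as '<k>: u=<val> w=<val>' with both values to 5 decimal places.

0: u=-1.08396 w=-1.67511
1: u=-5.59943 w=-5.73671
2: u=14.32236 w=-3.71079
3: u=6.50317 w=2.95908

k=0: b·v=6.37×(-0.773)=-4.92401; √(2b)=3.56931; u=(-4.92401+1.055)/3.56931=-1.08396, w=(-4.92401−1.055)/3.56931=-1.67511
k=1: b·v=6.37×(-3.176)=-20.23112; √(2b)=3.56931; u=(-20.23112+0.245)/3.56931=-5.59943, w=(-20.23112−0.245)/3.56931=-5.73671
k=2: b·v=6.37×2.973=18.93801; √(2b)=3.56931; u=(18.93801+32.183)/3.56931=14.32236, w=(18.93801−32.183)/3.56931=-3.71079
k=3: b·v=6.37×2.651=16.88687; √(2b)=3.56931; u=(16.88687+6.325)/3.56931=6.50317, w=(16.88687−6.325)/3.56931=2.95908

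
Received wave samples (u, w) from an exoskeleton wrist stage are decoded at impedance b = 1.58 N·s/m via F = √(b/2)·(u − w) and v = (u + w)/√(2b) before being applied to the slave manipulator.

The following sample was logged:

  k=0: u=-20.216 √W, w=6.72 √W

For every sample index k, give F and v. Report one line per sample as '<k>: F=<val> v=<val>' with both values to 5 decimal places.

k=0: u−w=-26.93600, u+w=-13.49600; √(b/2)=0.88882, √(2b)=1.77764; F=0.88882×(-26.936)=-23.94124, v=-13.49600/1.77764=-7.59209

0: F=-23.94124 v=-7.59209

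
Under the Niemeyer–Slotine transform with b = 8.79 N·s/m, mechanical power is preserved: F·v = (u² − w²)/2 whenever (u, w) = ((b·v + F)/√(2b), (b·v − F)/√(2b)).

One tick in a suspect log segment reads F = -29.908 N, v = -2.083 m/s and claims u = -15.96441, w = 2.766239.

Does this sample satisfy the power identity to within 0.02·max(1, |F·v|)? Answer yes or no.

no

F·v = (-29.908)×(-2.083) = 62.298364 W.
(u² − w²)/2 = (254.862387 − 7.652078)/2 = 123.605154 W.
|Δ| = 61.306790;  2% of max(1, |F·v|) = 1.245967.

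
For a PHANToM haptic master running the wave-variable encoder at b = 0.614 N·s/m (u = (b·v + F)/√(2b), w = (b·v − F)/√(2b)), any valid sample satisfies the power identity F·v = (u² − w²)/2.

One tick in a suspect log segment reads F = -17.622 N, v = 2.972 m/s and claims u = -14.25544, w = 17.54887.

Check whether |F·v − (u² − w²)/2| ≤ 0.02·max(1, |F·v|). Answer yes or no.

F·v = (-17.622)×2.972 = -52.3726 W.
(u² − w²)/2 = (203.2176 − 307.9628)/2 = -52.3726 W.
|Δ| = 0.0001;  2% of max(1, |F·v|) = 1.0475.

yes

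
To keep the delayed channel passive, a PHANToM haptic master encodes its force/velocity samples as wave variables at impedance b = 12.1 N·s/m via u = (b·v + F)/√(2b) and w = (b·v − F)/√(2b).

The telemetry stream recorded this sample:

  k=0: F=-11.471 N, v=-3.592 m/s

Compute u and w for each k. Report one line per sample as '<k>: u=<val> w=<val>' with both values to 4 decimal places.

k=0: b·v=12.1×(-3.592)=-43.4632; √(2b)=4.9193; u=(-43.4632+(-11.471))/4.9193=-11.1670, w=(-43.4632−(-11.471))/4.9193=-6.5033

0: u=-11.1670 w=-6.5033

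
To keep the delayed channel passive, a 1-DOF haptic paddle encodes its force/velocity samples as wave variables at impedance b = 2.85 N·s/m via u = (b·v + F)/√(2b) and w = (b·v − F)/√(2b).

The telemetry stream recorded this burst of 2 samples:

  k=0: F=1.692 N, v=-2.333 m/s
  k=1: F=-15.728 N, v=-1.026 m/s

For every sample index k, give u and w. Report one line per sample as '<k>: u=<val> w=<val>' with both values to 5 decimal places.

k=0: b·v=2.85×(-2.333)=-6.64905; √(2b)=2.38747; u=(-6.64905+1.692)/2.38747=-2.07628, w=(-6.64905−1.692)/2.38747=-3.49368
k=1: b·v=2.85×(-1.026)=-2.92410; √(2b)=2.38747; u=(-2.92410+(-15.728))/2.38747=-7.81250, w=(-2.92410−(-15.728))/2.38747=5.36296

0: u=-2.07628 w=-3.49368
1: u=-7.81250 w=5.36296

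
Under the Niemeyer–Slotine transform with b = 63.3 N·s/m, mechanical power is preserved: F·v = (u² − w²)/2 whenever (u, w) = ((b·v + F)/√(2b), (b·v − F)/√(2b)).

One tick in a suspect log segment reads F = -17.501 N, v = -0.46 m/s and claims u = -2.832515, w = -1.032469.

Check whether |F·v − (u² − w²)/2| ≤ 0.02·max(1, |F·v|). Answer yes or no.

F·v = (-17.501)×(-0.46) = 8.050460 W.
(u² − w²)/2 = (8.023141 − 1.065992)/2 = 3.478574 W.
|Δ| = 4.571886;  2% of max(1, |F·v|) = 0.161009.

no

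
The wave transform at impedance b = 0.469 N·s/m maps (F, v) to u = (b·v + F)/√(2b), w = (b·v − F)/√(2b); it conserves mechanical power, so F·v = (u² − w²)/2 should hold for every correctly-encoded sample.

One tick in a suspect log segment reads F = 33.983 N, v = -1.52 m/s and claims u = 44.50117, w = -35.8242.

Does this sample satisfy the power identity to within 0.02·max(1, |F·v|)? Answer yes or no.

F·v = 33.983×(-1.52) = -51.6542 W.
(u² − w²)/2 = (1980.3541 − 1283.3733)/2 = 348.4904 W.
|Δ| = 400.1446;  2% of max(1, |F·v|) = 1.0331.

no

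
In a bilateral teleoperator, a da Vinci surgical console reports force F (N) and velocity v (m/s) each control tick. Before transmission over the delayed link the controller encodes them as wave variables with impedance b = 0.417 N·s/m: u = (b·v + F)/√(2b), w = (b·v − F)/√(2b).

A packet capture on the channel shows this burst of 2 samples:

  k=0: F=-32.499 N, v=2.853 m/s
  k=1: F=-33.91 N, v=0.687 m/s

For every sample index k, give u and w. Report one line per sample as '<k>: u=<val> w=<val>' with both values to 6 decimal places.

0: u=-34.283908 w=36.889370
1: u=-36.817998 w=37.445391

k=0: b·v=0.417×2.853=1.189701; √(2b)=0.913236; u=(1.189701+(-32.499))/0.913236=-34.283908, w=(1.189701−(-32.499))/0.913236=36.889370
k=1: b·v=0.417×0.687=0.286479; √(2b)=0.913236; u=(0.286479+(-33.91))/0.913236=-36.817998, w=(0.286479−(-33.91))/0.913236=37.445391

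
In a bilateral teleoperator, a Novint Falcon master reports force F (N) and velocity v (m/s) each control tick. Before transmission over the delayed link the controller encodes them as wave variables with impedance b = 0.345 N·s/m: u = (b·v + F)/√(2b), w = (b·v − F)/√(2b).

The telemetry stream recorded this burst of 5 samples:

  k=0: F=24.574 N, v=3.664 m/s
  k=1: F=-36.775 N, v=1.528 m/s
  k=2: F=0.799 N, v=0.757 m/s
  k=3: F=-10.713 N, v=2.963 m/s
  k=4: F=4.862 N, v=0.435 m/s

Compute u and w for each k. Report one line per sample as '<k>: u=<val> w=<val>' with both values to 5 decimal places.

0: u=31.10539 w=-28.06185
1: u=-43.63727 w=44.90652
2: u=1.27629 w=-0.64748
3: u=-11.66631 w=14.12756
4: u=6.03383 w=-5.67249

k=0: b·v=0.345×3.664=1.26408; √(2b)=0.83066; u=(1.26408+24.574)/0.83066=31.10539, w=(1.26408−24.574)/0.83066=-28.06185
k=1: b·v=0.345×1.528=0.52716; √(2b)=0.83066; u=(0.52716+(-36.775))/0.83066=-43.63727, w=(0.52716−(-36.775))/0.83066=44.90652
k=2: b·v=0.345×0.757=0.26116; √(2b)=0.83066; u=(0.26116+0.799)/0.83066=1.27629, w=(0.26116−0.799)/0.83066=-0.64748
k=3: b·v=0.345×2.963=1.02224; √(2b)=0.83066; u=(1.02224+(-10.713))/0.83066=-11.66631, w=(1.02224−(-10.713))/0.83066=14.12756
k=4: b·v=0.345×0.435=0.15007; √(2b)=0.83066; u=(0.15007+4.862)/0.83066=6.03383, w=(0.15007−4.862)/0.83066=-5.67249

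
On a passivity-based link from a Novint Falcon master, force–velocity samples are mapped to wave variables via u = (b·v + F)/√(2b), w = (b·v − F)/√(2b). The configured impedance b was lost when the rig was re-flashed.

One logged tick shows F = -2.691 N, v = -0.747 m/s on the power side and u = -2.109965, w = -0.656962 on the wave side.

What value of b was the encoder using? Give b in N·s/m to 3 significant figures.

b = 6.86 N·s/m

u + w = -2.766927;  u + w = √(2b)·v, so √(2b) = -2.766927/(-0.747) = 3.704052.
b = (√(2b))²/2 = 13.720003/2 = 6.860001.
(Check via u − w = 2F/√(2b): u − w = -1.453003, 2F/√(2b) = -1.453003.)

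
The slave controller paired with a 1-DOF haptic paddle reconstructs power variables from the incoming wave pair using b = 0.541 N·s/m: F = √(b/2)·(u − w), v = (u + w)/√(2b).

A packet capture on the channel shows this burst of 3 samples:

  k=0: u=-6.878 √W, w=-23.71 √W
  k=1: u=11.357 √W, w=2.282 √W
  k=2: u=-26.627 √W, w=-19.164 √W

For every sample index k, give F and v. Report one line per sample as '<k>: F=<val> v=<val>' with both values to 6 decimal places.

0: F=8.754258 v=-29.406101
1: F=4.719873 v=13.111999
2: F=-3.881478 v=-44.021668

k=0: u−w=16.832000, u+w=-30.588000; √(b/2)=0.520096, √(2b)=1.040192; F=0.520096×16.832=8.754258, v=-30.588000/1.040192=-29.406101
k=1: u−w=9.075000, u+w=13.639000; √(b/2)=0.520096, √(2b)=1.040192; F=0.520096×9.075=4.719873, v=13.639000/1.040192=13.111999
k=2: u−w=-7.463000, u+w=-45.791000; √(b/2)=0.520096, √(2b)=1.040192; F=0.520096×(-7.463)=-3.881478, v=-45.791000/1.040192=-44.021668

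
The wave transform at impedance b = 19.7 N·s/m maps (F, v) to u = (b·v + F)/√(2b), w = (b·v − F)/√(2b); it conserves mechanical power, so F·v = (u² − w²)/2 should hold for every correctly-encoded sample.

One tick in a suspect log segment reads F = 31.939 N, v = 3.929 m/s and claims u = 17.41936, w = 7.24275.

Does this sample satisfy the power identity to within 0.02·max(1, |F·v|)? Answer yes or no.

F·v = 31.939×3.929 = 125.48833 W.
(u² − w²)/2 = (303.43410 − 52.45743)/2 = 125.48834 W.
|Δ| = 0.00001;  2% of max(1, |F·v|) = 2.50977.

yes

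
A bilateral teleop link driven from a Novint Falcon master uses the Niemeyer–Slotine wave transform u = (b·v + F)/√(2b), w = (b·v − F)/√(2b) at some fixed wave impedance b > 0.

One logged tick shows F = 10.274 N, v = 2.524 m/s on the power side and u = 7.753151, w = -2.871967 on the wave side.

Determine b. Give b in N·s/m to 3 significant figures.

u + w = 4.881184;  u + w = √(2b)·v, so √(2b) = 4.881184/2.524 = 1.933908.
b = (√(2b))²/2 = 3.740000/2 = 1.870000.
(Check via u − w = 2F/√(2b): u − w = 10.625118, 2F/√(2b) = 10.625117.)

b = 1.87 N·s/m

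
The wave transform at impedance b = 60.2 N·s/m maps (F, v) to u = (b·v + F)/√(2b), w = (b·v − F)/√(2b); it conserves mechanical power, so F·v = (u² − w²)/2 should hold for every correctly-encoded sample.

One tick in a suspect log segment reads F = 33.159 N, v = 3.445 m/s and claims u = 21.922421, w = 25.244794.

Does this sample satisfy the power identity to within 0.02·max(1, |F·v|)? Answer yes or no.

no

F·v = 33.159×3.445 = 114.232755 W.
(u² − w²)/2 = (480.592543 − 637.299624)/2 = -78.353541 W.
|Δ| = 192.586296;  2% of max(1, |F·v|) = 2.284655.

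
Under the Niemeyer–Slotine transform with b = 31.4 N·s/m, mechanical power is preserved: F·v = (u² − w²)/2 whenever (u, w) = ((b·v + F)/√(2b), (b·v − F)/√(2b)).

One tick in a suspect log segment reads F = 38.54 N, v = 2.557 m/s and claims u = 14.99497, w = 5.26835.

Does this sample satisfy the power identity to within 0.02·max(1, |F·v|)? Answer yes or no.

F·v = 38.54×2.557 = 98.54678 W.
(u² − w²)/2 = (224.84913 − 27.75551)/2 = 98.54681 W.
|Δ| = 0.00003;  2% of max(1, |F·v|) = 1.97094.

yes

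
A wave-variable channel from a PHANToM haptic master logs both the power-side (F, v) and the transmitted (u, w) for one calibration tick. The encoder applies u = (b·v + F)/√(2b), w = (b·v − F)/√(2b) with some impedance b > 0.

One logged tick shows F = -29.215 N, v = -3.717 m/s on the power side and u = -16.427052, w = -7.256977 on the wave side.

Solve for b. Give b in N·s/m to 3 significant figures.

b = 20.3 N·s/m

u + w = -23.684029;  u + w = √(2b)·v, so √(2b) = -23.684029/(-3.717) = 6.371813.
b = (√(2b))²/2 = 40.600001/2 = 20.300001.
(Check via u − w = 2F/√(2b): u − w = -9.170075, 2F/√(2b) = -9.170074.)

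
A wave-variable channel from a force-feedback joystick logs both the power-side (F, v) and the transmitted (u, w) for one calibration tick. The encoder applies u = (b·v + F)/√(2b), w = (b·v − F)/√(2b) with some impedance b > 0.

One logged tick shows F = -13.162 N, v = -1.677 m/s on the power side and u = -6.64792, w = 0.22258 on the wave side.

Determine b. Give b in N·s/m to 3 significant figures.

b = 7.34 N·s/m

u + w = -6.4253;  u + w = √(2b)·v, so √(2b) = -6.4253/(-1.677) = 3.8314.
b = (√(2b))²/2 = 14.6800/2 = 7.3400.
(Check via u − w = 2F/√(2b): u − w = -6.8705, 2F/√(2b) = -6.8705.)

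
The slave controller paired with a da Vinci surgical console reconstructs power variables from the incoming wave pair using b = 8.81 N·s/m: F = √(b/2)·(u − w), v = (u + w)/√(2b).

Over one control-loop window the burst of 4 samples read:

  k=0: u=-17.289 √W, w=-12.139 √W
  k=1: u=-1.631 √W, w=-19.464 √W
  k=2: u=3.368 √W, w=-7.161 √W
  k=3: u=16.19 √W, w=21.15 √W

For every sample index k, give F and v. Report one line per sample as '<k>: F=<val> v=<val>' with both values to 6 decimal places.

0: F=-10.808867 v=-7.010642
1: F=37.428064 v=-5.025469
2: F=22.098362 v=-0.903608
3: F=-10.410094 v=8.895520

k=0: u−w=-5.150000, u+w=-29.428000; √(b/2)=2.098809, √(2b)=4.197618; F=2.098809×(-5.15)=-10.808867, v=-29.428000/4.197618=-7.010642
k=1: u−w=17.833000, u+w=-21.095000; √(b/2)=2.098809, √(2b)=4.197618; F=2.098809×17.833=37.428064, v=-21.095000/4.197618=-5.025469
k=2: u−w=10.529000, u+w=-3.793000; √(b/2)=2.098809, √(2b)=4.197618; F=2.098809×10.529=22.098362, v=-3.793000/4.197618=-0.903608
k=3: u−w=-4.960000, u+w=37.340000; √(b/2)=2.098809, √(2b)=4.197618; F=2.098809×(-4.96)=-10.410094, v=37.340000/4.197618=8.895520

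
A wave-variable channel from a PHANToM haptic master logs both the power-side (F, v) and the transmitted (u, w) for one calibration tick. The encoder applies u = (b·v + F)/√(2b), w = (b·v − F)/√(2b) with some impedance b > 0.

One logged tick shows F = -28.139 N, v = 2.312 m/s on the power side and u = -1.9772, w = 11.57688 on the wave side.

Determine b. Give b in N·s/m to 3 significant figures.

u + w = 9.59968;  u + w = √(2b)·v, so √(2b) = 9.59968/2.312 = 4.15211.
b = (√(2b))²/2 = 17.24002/2 = 8.62001.
(Check via u − w = 2F/√(2b): u − w = -13.55408, 2F/√(2b) = -13.55407.)

b = 8.62 N·s/m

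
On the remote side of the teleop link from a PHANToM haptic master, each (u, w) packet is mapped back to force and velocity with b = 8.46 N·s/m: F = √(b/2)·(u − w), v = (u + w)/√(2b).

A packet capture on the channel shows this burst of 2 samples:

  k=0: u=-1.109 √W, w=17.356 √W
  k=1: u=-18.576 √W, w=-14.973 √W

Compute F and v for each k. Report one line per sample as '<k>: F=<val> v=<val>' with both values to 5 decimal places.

k=0: u−w=-18.46500, u+w=16.24700; √(b/2)=2.05670, √(2b)=4.11339; F=2.05670×(-18.465)=-37.97690, v=16.24700/4.11339=3.94978
k=1: u−w=-3.60300, u+w=-33.54900; √(b/2)=2.05670, √(2b)=4.11339; F=2.05670×(-3.603)=-7.41028, v=-33.54900/4.11339=-8.15604

0: F=-37.97690 v=3.94978
1: F=-7.41028 v=-8.15604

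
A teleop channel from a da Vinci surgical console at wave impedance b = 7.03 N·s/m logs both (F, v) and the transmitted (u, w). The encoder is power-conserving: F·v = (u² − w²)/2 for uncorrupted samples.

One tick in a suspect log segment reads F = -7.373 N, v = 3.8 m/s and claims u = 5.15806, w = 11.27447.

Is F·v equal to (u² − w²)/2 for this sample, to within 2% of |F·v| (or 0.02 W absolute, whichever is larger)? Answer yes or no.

F·v = (-7.373)×3.8 = -28.01740 W.
(u² − w²)/2 = (26.60558 − 127.11367)/2 = -50.25405 W.
|Δ| = 22.23665;  2% of max(1, |F·v|) = 0.56035.

no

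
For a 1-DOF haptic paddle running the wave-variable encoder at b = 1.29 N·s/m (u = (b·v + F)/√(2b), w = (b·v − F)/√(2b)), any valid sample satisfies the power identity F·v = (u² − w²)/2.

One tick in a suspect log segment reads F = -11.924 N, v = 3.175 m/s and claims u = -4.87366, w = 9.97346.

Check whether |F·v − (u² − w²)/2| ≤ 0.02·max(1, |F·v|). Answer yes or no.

F·v = (-11.924)×3.175 = -37.8587 W.
(u² − w²)/2 = (23.7526 − 99.4699)/2 = -37.8587 W.
|Δ| = 0.0000;  2% of max(1, |F·v|) = 0.7572.

yes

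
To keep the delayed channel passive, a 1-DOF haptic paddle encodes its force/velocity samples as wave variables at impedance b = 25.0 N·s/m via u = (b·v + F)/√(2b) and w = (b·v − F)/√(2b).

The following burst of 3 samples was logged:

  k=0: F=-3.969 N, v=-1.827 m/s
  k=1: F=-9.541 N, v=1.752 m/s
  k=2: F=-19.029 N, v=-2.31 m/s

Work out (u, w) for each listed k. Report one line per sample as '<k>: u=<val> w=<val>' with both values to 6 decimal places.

k=0: b·v=25.0×(-1.827)=-45.675000; √(2b)=7.071068; u=(-45.675000+(-3.969))/7.071068=-7.020722, w=(-45.675000−(-3.969))/7.071068=-5.898119
k=1: b·v=25.0×1.752=43.800000; √(2b)=7.071068; u=(43.800000+(-9.541))/7.071068=4.844954, w=(43.800000−(-9.541))/7.071068=7.543557
k=2: b·v=25.0×(-2.31)=-57.750000; √(2b)=7.071068; u=(-57.750000+(-19.029))/7.071068=-10.858190, w=(-57.750000−(-19.029))/7.071068=-5.475976

0: u=-7.020722 w=-5.898119
1: u=4.844954 w=7.543557
2: u=-10.858190 w=-5.475976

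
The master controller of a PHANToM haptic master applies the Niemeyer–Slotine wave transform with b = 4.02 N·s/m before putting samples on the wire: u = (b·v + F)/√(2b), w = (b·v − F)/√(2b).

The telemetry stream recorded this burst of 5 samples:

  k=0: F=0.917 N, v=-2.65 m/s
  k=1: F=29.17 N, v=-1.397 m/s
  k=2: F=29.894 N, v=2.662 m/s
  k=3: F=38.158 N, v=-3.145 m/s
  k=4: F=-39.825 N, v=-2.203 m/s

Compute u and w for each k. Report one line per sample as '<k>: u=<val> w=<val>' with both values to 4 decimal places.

k=0: b·v=4.02×(-2.65)=-10.6530; √(2b)=2.8355; u=(-10.6530+0.917)/2.8355=-3.4336, w=(-10.6530−0.917)/2.8355=-4.0804
k=1: b·v=4.02×(-1.397)=-5.6159; √(2b)=2.8355; u=(-5.6159+29.17)/2.8355=8.3069, w=(-5.6159−29.17)/2.8355=-12.2681
k=2: b·v=4.02×2.662=10.7012; √(2b)=2.8355; u=(10.7012+29.894)/2.8355=14.3168, w=(10.7012−29.894)/2.8355=-6.7688
k=3: b·v=4.02×(-3.145)=-12.6429; √(2b)=2.8355; u=(-12.6429+38.158)/2.8355=8.9985, w=(-12.6429−38.158)/2.8355=-17.9161
k=4: b·v=4.02×(-2.203)=-8.8561; √(2b)=2.8355; u=(-8.8561+(-39.825))/2.8355=-17.1685, w=(-8.8561−(-39.825))/2.8355=10.9219

0: u=-3.4336 w=-4.0804
1: u=8.3069 w=-12.2681
2: u=14.3168 w=-6.7688
3: u=8.9985 w=-17.9161
4: u=-17.1685 w=10.9219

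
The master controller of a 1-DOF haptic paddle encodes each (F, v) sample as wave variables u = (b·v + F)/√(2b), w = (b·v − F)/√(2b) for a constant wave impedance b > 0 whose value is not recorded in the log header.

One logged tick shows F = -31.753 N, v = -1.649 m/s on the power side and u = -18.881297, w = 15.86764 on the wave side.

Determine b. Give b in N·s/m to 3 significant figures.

u + w = -3.013657;  u + w = √(2b)·v, so √(2b) = -3.013657/(-1.649) = 1.827566.
b = (√(2b))²/2 = 3.339999/2 = 1.669999.
(Check via u − w = 2F/√(2b): u − w = -34.748937, 2F/√(2b) = -34.748943.)

b = 1.67 N·s/m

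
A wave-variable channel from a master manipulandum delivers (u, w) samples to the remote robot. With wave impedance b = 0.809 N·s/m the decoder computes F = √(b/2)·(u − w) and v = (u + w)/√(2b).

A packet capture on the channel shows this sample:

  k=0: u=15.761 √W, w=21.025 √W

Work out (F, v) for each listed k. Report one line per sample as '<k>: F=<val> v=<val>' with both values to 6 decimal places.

k=0: u−w=-5.264000, u+w=36.786000; √(b/2)=0.636003, √(2b)=1.272006; F=0.636003×(-5.264)=-3.347921, v=36.786000/1.272006=28.919668

0: F=-3.347921 v=28.919668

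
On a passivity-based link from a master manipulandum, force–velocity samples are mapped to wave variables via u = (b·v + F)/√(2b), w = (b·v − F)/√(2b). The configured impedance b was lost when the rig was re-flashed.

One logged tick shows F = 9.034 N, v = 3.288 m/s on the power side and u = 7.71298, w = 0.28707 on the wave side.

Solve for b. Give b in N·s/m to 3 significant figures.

u + w = 8.00005;  u + w = √(2b)·v, so √(2b) = 8.00005/3.288 = 2.43311.
b = (√(2b))²/2 = 5.92000/2 = 2.96000.
(Check via u − w = 2F/√(2b): u − w = 7.42591, 2F/√(2b) = 7.42590.)

b = 2.96 N·s/m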